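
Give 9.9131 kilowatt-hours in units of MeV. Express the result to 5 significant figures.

2.2274 × 10^20 megaelectronvolts

1 kWh = 2.24694 × 10^19 megaelectronvolts.
9.9131 × 2.24694 × 10^19 ≈ 2.2274 × 10^20 MeV.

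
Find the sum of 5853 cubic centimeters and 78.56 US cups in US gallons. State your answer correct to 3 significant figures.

6.46 US gallons

5853 cm³ = 1.54620 US gal and 78.56 US cup = 4.91000 US gal.
1.54620 + 4.91000 ≈ 6.46 US gal.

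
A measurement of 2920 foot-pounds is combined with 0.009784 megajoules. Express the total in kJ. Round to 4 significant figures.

2920 ft·lbf = 3.95899 kJ and 0.009784 MJ = 9.78400 kJ.
3.95899 + 9.78400 ≈ 13.74 kJ.

13.74 kilojoules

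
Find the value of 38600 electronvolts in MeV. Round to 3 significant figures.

0.0386 megaelectronvolts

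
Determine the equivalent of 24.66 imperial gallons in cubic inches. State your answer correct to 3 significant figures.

1 imp gal = 277.419 cubic inches.
Thus 24.66 × 277.419 ≈ 6840 in³.

6840 in³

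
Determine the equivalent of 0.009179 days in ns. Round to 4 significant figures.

7.931e+11 ns

1 day = 8.64000e+13 ns.
So 0.009179 × 8.64000e+13 ≈ 7.931e+11 ns.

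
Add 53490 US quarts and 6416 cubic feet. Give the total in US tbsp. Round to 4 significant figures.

53490 US qt = 3.42336e+6 US tbsp and 6416 ft³ = 1.22867e+7 US tbsp.
3.42336e+6 + 1.22867e+7 ≈ 1.571e+7 US tbsp.

1.571e+7 US tablespoons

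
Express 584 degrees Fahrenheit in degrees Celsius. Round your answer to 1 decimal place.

°C = (°F − 32) × 5/9.
Applying the formula gives 306.7 °C.

306.7 °C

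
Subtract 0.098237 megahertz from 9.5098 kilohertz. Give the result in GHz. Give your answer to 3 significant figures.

-8.87e-5 gigahertz

9.5098 kHz = 9.50980e-6 GHz and 0.098237 MHz = 9.82370e-5 GHz.
9.50980e-6 − 9.82370e-5 ≈ -8.87e-5 GHz.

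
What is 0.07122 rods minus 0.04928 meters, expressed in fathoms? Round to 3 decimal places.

0.07122 rod = 0.195855 fathom and 0.04928 m = 0.0269466 fathom.
0.195855 − 0.0269466 ≈ 0.169 fathom.

0.169 fathoms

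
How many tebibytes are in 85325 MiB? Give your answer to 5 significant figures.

1 MiB = 9.53674 × 10^-7 tebibytes.
85325 × 9.53674 × 10^-7 ≈ 0.081372 TiB.

0.081372 tebibytes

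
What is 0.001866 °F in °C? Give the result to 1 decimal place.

°C = (°F − 32) × 5/9.
Applying the formula gives -17.8 °C.

-17.8 degrees Celsius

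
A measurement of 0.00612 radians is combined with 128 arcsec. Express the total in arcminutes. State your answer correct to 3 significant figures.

0.00612 rad = 21.0390 arcmin and 128 arcsec = 2.13333 arcmin.
21.0390 + 2.13333 ≈ 23.2 arcmin.

23.2 arcmin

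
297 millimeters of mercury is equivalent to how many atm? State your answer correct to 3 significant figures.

1 millimeter of mercury = 0.00131579 atm.
297 × 0.00131579 ≈ 0.391 atm.

0.391 atm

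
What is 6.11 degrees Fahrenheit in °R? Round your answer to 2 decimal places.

465.78 °R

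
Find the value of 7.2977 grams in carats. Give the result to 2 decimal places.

36.49 ct

1 gram = 5.00000 carats.
Then 7.2977 × 5.00000 ≈ 36.49 ct.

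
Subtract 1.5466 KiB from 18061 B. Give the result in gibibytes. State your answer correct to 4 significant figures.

1.535 × 10^-5 GiB

18061 B = 1.68206 × 10^-5 GiB and 1.5466 KiB = 1.47495 × 10^-6 GiB.
1.68206 × 10^-5 − 1.47495 × 10^-6 ≈ 1.535 × 10^-5 GiB.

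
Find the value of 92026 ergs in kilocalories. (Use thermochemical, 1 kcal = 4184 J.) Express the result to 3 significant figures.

2.20 × 10^-6 kilocalories

1 erg = 2.39006 × 10^-11 kilocalories.
92026 × 2.39006 × 10^-11 ≈ 2.20 × 10^-6 kcal.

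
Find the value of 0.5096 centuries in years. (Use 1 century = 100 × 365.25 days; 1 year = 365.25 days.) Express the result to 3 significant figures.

1 century = 100.000 yr.
So 0.5096 × 100.000 ≈ 51.0 yr.

51.0 years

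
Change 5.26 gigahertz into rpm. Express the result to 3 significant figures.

1 gigahertz = 6.00000e+10 revolutions per minute.
So 5.26 × 6.00000e+10 ≈ 3.16e+11 rpm.

3.16e+11 rpm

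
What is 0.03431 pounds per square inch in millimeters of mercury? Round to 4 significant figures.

1 pound per square inch = 51.7149 mmHg.
Thus 0.03431 × 51.7149 ≈ 1.774 mmHg.

1.774 mmHg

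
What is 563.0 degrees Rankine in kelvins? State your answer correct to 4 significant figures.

°R = K × 9/5.
Applying the formula gives 312.8 K.

312.8 K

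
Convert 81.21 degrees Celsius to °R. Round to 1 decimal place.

°R = (°C + 273.15) × 9/5.
Applying the formula gives 637.8 °R.

637.8 °R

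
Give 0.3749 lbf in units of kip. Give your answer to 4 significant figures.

0.0003749 kip

1 lbf = 0.00100000 kips.
Then 0.3749 × 0.00100000 ≈ 0.0003749 kip.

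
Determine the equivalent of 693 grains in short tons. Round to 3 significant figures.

4.95 × 10^-5 short tons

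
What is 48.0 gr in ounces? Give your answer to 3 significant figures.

0.110 ounces

1 grain = 0.00228571 oz.
48.0 × 0.00228571 ≈ 0.110 oz.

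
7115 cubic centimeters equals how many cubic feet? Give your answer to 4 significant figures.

0.2513 ft³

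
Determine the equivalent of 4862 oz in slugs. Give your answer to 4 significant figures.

9.445 slug

1 oz = 0.00194256 slug.
Then 4862 × 0.00194256 ≈ 9.445 slug.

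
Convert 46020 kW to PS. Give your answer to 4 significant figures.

62570 metric horsepower

1 kW = 1.35962 metric horsepower.
Thus 46020 × 1.35962 ≈ 62570 PS.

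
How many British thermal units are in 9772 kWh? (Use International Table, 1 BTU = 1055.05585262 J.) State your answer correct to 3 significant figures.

3.33 × 10^7 BTU

1 kilowatt-hour = 3412.14 British thermal units.
9772 × 3412.14 ≈ 3.33 × 10^7 BTU.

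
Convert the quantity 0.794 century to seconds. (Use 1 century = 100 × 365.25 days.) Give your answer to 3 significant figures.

2.51 × 10^9 s

1 century = 3.15576 × 10^9 s.
Thus 0.794 × 3.15576 × 10^9 ≈ 2.51 × 10^9 s.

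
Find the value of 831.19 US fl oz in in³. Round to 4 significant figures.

1500 cubic inches

1 US fl oz = 1.80469 in³.
Thus 831.19 × 1.80469 ≈ 1500 in³.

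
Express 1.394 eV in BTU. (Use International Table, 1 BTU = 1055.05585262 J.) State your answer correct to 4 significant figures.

2.117e-22 British thermal units

1 electronvolt = 1.51857e-22 BTU.
Thus 1.394 × 1.51857e-22 ≈ 2.117e-22 BTU.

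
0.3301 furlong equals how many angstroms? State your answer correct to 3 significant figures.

6.64e+11 Å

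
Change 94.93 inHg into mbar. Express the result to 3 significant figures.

1 inch of mercury = 33.8639 millibar.
Then 94.93 × 33.8639 ≈ 3210 mbar.

3210 millibar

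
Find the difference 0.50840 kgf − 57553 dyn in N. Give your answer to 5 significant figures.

4.4102 N

0.50840 kgf = 4.98570 N and 57553 dyn = 0.575530 N.
4.98570 − 0.575530 ≈ 4.4102 N.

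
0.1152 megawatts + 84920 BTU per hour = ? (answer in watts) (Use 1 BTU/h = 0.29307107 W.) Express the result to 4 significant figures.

140100 W

0.1152 MW = 115200 W and 84920 BTU/h = 24887.6 W.
115200 + 24887.6 ≈ 140100 W.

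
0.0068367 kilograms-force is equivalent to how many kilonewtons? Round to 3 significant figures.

6.70e-5 kilonewtons

1 kilogram-force = 0.00980665 kN.
So 0.0068367 × 0.00980665 ≈ 6.70e-5 kN.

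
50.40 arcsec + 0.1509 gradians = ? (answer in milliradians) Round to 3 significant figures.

2.61 mrad

50.40 arcsec = 0.244346 mrad and 0.1509 grad = 2.37033 mrad.
0.244346 + 2.37033 ≈ 2.61 mrad.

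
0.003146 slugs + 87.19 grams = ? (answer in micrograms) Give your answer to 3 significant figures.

1.33e+8 micrograms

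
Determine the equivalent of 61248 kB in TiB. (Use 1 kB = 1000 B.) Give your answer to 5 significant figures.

5.5705e-5 TiB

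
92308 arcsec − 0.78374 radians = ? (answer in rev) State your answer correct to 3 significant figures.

-0.0535 rev

92308 arcsec = 0.0712253 rev and 0.78374 rad = 0.124736 rev.
0.0712253 − 0.124736 ≈ -0.0535 rev.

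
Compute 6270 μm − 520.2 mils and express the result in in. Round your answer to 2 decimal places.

-0.27 in

6270 μm = 0.246850 in and 520.2 mil = 0.520200 in.
0.246850 − 0.520200 ≈ -0.27 in.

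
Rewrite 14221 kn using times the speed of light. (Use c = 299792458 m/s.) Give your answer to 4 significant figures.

2.440 × 10^-5 c

1 knot = 1.71600 × 10^-9 times the speed of light.
14221 × 1.71600 × 10^-9 ≈ 2.440 × 10^-5 c.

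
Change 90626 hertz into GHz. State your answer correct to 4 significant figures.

9.063e-5 gigahertz

1 hertz = 1.00000e-9 GHz.
Thus 90626 × 1.00000e-9 ≈ 9.063e-5 GHz.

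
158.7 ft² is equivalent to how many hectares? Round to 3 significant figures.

0.00147 ha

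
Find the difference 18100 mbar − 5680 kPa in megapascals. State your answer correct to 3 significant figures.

-3.87 megapascals

18100 mbar = 1.81000 MPa and 5680 kPa = 5.68000 MPa.
1.81000 − 5.68000 ≈ -3.87 MPa.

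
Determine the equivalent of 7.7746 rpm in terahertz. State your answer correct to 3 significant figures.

1.30e-13 terahertz

1 revolution per minute = 1.66667e-14 THz.
So 7.7746 × 1.66667e-14 ≈ 1.30e-13 THz.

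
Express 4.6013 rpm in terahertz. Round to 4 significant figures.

7.669 × 10^-14 terahertz

1 revolution per minute = 1.66667 × 10^-14 terahertz.
4.6013 × 1.66667 × 10^-14 ≈ 7.669 × 10^-14 THz.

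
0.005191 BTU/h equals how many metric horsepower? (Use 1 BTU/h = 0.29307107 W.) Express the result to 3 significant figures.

1 BTU per hour = 0.000398466 metric horsepower.
So 0.005191 × 0.000398466 ≈ 2.07 × 10^-6 PS.

2.07 × 10^-6 metric horsepower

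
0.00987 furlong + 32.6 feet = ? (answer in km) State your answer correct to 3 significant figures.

0.0119 kilometers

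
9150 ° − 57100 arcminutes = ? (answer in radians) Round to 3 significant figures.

9150 ° = 159.698 rad and 57100 arcmin = 16.6097 rad.
159.698 − 16.6097 ≈ 143 rad.

143 rad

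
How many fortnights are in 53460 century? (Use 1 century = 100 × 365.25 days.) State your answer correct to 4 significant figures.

1 century = 2608.93 fortnights.
So 53460 × 2608.93 ≈ 1.395 × 10^8 fortnight.

1.395 × 10^8 fortnights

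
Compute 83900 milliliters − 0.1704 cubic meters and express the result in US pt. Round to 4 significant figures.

83900 mL = 177.312 US pt and 0.1704 m³ = 360.119 US pt.
177.312 − 360.119 ≈ -182.8 US pt.

-182.8 US pt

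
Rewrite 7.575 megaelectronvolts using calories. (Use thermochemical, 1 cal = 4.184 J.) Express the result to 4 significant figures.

2.901 × 10^-13 cal

1 MeV = 3.82929 × 10^-14 cal.
7.575 × 3.82929 × 10^-14 ≈ 2.901 × 10^-13 cal.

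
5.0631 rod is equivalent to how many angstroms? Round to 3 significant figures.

2.55e+11 Å

1 rod = 5.02920e+10 Å.
So 5.0631 × 5.02920e+10 ≈ 2.55e+11 Å.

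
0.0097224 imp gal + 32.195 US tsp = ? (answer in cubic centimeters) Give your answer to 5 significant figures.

202.89 cm³

0.0097224 imp gal = 44.1989 cm³ and 32.195 US tsp = 158.687 cm³.
44.1989 + 158.687 ≈ 202.89 cm³.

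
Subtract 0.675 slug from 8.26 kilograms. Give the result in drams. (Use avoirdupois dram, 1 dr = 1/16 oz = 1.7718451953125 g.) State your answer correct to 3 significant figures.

8.26 kg = 4661.81 dr and 0.675 slug = 5559.68 dr.
4661.81 − 5559.68 ≈ -898 dr.

-898 dr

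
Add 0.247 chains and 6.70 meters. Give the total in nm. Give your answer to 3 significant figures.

1.17 × 10^10 nm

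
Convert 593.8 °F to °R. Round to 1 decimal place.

°R = °F + 459.67.
Applying the formula gives 1053.5 °R.

1053.5 °R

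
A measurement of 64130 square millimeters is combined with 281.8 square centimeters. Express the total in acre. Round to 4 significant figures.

2.281e-5 acres

64130 mm² = 1.58469e-5 acre and 281.8 cm² = 6.96343e-6 acre.
1.58469e-5 + 6.96343e-6 ≈ 2.281e-5 acre.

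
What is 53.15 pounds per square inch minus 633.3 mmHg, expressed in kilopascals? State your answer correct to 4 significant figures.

53.15 psi = 366.456 kPa and 633.3 mmHg = 84.4331 kPa.
366.456 − 84.4331 ≈ 282.0 kPa.

282.0 kPa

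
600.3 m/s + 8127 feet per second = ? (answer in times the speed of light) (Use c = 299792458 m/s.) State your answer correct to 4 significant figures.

1.027 × 10^-5 c

600.3 m/s = 2.00239 × 10^-6 c and 8127 ft/s = 8.26275 × 10^-6 c.
2.00239 × 10^-6 + 8.26275 × 10^-6 ≈ 1.027 × 10^-5 c.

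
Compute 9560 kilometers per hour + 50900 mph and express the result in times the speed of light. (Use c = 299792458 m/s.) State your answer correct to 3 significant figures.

8.48e-5 c

9560 km/h = 8.85798e-6 c and 50900 mph = 7.59003e-5 c.
8.85798e-6 + 7.59003e-5 ≈ 8.48e-5 c.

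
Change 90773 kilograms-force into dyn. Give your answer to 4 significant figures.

1 kilogram-force = 980665 dynes.
So 90773 × 980665 ≈ 8.902 × 10^10 dyn.

8.902 × 10^10 dyn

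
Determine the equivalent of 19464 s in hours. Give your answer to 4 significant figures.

1 s = 0.000277778 h.
Thus 19464 × 0.000277778 ≈ 5.407 h.

5.407 h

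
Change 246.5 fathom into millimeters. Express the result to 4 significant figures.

1 fathom = 1828.80 millimeters.
246.5 × 1828.80 ≈ 450800 mm.

450800 mm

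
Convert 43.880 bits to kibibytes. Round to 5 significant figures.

1 bit = 0.000122070 KiB.
So 43.880 × 0.000122070 ≈ 0.0053564 KiB.

0.0053564 kibibytes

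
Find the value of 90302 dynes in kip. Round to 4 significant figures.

0.0002030 kip

1 dyn = 2.24809e-9 kip.
Thus 90302 × 2.24809e-9 ≈ 0.0002030 kip.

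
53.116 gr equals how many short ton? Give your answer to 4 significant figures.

1 grain = 7.14286e-8 short tons.
53.116 × 7.14286e-8 ≈ 3.794e-6 short ton.

3.794e-6 short ton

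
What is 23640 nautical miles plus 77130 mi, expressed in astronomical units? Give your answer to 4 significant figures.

0.001122 astronomical units

23640 nmi = 0.000292660 au and 77130 mi = 0.000829749 au.
0.000292660 + 0.000829749 ≈ 0.001122 au.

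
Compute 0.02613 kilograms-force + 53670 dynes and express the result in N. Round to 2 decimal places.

0.79 newtons

0.02613 kgf = 0.256248 N and 53670 dyn = 0.536700 N.
0.256248 + 0.536700 ≈ 0.79 N.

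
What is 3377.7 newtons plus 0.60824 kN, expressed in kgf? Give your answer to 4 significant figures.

3377.7 N = 344.430 kgf and 0.60824 kN = 62.0232 kgf.
344.430 + 62.0232 ≈ 406.5 kgf.

406.5 kilograms-force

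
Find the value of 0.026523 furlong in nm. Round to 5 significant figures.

1 furlong = 2.01168e+11 nm.
Then 0.026523 × 2.01168e+11 ≈ 5.3356e+9 nm.

5.3356e+9 nm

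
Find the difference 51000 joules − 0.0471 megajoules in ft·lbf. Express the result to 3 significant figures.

2880 foot-pounds

51000 J = 37615.7 ft·lbf and 0.0471 MJ = 34739.2 ft·lbf.
37615.7 − 34739.2 ≈ 2880 ft·lbf.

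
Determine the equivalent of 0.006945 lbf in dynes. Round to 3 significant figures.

3090 dyn

1 pound-force = 444822 dyn.
So 0.006945 × 444822 ≈ 3090 dyn.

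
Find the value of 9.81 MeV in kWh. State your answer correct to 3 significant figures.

4.37e-19 kWh

1 MeV = 4.45049e-20 kWh.
Then 9.81 × 4.45049e-20 ≈ 4.37e-19 kWh.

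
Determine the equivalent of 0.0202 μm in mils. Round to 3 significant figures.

0.000795 mil

1 micrometer = 0.0393701 mils.
Thus 0.0202 × 0.0393701 ≈ 0.000795 mil.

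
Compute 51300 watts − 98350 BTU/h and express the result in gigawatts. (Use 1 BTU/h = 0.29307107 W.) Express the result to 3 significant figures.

51300 W = 5.13000e-5 GW and 98350 BTU/h = 2.88235e-5 GW.
5.13000e-5 − 2.88235e-5 ≈ 2.25e-5 GW.

2.25e-5 GW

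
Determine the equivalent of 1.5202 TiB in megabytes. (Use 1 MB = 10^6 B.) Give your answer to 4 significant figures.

1.671e+6 MB

1 tebibyte = 1.09951e+6 MB.
Then 1.5202 × 1.09951e+6 ≈ 1.671e+6 MB.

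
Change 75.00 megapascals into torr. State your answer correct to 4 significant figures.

1 MPa = 7500.62 torr.
So 75.00 × 7500.62 ≈ 562500 torr.

562500 torr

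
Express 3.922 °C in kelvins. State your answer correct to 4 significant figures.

K = °C + 273.15.
Applying the formula gives 277.1 K.

277.1 kelvins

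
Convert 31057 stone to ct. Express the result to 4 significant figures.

9.861 × 10^8 carats

1 st = 31751.5 ct.
So 31057 × 31751.5 ≈ 9.861 × 10^8 ct.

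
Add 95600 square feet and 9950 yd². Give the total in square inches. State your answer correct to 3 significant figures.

95600 ft² = 1.37664e+7 in² and 9950 yd² = 1.28952e+7 in².
1.37664e+7 + 1.28952e+7 ≈ 2.67e+7 in².

2.67e+7 square inches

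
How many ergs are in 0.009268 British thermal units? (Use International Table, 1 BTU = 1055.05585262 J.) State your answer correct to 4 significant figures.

1 BTU = 1.05506e+10 erg.
Thus 0.009268 × 1.05506e+10 ≈ 9.778e+7 erg.

9.778e+7 erg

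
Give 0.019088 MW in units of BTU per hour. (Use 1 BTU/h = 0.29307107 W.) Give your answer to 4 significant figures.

65130 BTU per hour

1 MW = 3.41214 × 10^6 BTU per hour.
Then 0.019088 × 3.41214 × 10^6 ≈ 65130 BTU/h.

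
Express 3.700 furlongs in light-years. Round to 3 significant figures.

1 furlong = 2.12635 × 10^-14 ly.
So 3.700 × 2.12635 × 10^-14 ≈ 7.87 × 10^-14 ly.

7.87 × 10^-14 light-years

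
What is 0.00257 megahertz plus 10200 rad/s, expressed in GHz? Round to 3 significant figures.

4.19 × 10^-6 GHz

0.00257 MHz = 2.57000 × 10^-6 GHz and 10200 rad/s = 1.62338 × 10^-6 GHz.
2.57000 × 10^-6 + 1.62338 × 10^-6 ≈ 4.19 × 10^-6 GHz.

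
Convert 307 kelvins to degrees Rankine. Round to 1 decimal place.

552.6 °R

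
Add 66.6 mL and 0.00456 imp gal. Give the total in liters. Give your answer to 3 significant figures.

0.0873 liters

66.6 mL = 0.0666000 L and 0.00456 imp gal = 0.0207302 L.
0.0666000 + 0.0207302 ≈ 0.0873 L.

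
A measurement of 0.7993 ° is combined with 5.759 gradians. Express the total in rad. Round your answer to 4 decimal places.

0.7993 ° = 0.0139504 rad and 5.759 grad = 0.0904622 rad.
0.0139504 + 0.0904622 ≈ 0.1044 rad.

0.1044 rad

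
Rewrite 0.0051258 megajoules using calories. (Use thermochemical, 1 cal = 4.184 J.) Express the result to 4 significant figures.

1 megajoule = 239006 cal.
0.0051258 × 239006 ≈ 1225 cal.

1225 calories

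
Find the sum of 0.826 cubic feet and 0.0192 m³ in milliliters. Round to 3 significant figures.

42600 mL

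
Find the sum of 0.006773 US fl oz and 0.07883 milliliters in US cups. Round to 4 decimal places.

0.0012 US cups

0.006773 US fl oz = 0.000846625 US cup and 0.07883 mL = 0.000333195 US cup.
0.000846625 + 0.000333195 ≈ 0.0012 US cup.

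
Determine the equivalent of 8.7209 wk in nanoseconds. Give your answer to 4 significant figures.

5.274 × 10^15 nanoseconds

1 wk = 6.04800 × 10^14 ns.
Then 8.7209 × 6.04800 × 10^14 ≈ 5.274 × 10^15 ns.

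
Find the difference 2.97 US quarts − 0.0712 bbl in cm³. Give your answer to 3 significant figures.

-8510 cubic centimeters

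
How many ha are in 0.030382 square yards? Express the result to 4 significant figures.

1 square yard = 8.36127 × 10^-5 ha.
Thus 0.030382 × 8.36127 × 10^-5 ≈ 2.540 × 10^-6 ha.

2.540 × 10^-6 ha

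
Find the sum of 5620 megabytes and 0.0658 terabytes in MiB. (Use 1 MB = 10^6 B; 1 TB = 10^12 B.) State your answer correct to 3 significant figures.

5620 MB = 5359.65 MiB and 0.0658 TB = 62751.8 MiB.
5359.65 + 62751.8 ≈ 68100 MiB.

68100 MiB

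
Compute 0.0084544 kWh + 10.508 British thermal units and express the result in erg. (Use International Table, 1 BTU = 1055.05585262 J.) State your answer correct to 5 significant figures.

4.1522e+11 erg

0.0084544 kWh = 3.04358e+11 erg and 10.508 BTU = 1.10865e+11 erg.
3.04358e+11 + 1.10865e+11 ≈ 4.1522e+11 erg.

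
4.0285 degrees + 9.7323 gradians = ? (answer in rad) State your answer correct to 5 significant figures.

4.0285 ° = 0.0703106 rad and 9.7323 grad = 0.152875 rad.
0.0703106 + 0.152875 ≈ 0.22319 rad.

0.22319 rad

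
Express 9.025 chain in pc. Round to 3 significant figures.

1 chain = 6.51941 × 10^-16 parsecs.
So 9.025 × 6.51941 × 10^-16 ≈ 5.88 × 10^-15 pc.

5.88 × 10^-15 parsecs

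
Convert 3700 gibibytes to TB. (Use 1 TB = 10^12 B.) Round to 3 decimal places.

1 GiB = 0.00107374 TB.
So 3700 × 0.00107374 ≈ 3.973 TB.

3.973 TB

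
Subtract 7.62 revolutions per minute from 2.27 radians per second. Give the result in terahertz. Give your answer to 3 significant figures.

2.27 rad/s = 3.61282e-13 THz and 7.62 rpm = 1.27000e-13 THz.
3.61282e-13 − 1.27000e-13 ≈ 2.34e-13 THz.

2.34e-13 THz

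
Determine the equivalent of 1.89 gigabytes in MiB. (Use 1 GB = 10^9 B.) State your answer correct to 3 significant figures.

1 gigabyte = 953.674 mebibytes.
Then 1.89 × 953.674 ≈ 1800 MiB.

1800 MiB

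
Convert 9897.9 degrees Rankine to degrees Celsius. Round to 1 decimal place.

°R = (°C + 273.15) × 9/5.
Applying the formula gives 5225.7 °C.

5225.7 °C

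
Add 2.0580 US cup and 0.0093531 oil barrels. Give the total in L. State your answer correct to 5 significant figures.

2.0580 US cup = 0.486899 L and 0.0093531 bbl = 1.48702 L.
0.486899 + 1.48702 ≈ 1.9739 L.

1.9739 L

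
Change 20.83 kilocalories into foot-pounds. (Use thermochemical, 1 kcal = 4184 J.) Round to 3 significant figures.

1 kcal = 3085.96 ft·lbf.
Then 20.83 × 3085.96 ≈ 64300 ft·lbf.

64300 ft·lbf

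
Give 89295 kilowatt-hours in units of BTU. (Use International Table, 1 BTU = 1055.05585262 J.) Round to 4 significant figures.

1 kilowatt-hour = 3412.14 British thermal units.
89295 × 3412.14 ≈ 3.047e+8 BTU.

3.047e+8 BTU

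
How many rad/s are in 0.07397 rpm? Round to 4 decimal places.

0.0077 radians per second

1 rpm = 0.104720 rad/s.
Thus 0.07397 × 0.104720 ≈ 0.0077 rad/s.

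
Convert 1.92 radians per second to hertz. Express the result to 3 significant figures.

0.306 hertz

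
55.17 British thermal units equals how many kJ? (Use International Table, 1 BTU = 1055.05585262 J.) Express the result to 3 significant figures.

1 British thermal unit = 1.05506 kJ.
Then 55.17 × 1.05506 ≈ 58.2 kJ.

58.2 kJ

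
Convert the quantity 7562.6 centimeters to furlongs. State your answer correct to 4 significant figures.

1 centimeter = 4.97097 × 10^-5 furlong.
7562.6 × 4.97097 × 10^-5 ≈ 0.3759 furlong.

0.3759 furlong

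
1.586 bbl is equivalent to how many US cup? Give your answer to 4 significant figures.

1 bbl = 672.000 US cups.
So 1.586 × 672.000 ≈ 1066 US cup.

1066 US cup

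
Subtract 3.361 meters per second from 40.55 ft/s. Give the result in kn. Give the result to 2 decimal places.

40.55 ft/s = 24.0252 kn and 3.361 m/s = 6.53326 kn.
24.0252 − 6.53326 ≈ 17.49 kn.

17.49 kn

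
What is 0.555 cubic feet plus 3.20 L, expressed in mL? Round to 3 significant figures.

18900 milliliters

0.555 ft³ = 15715.8 mL and 3.20 L = 3200.00 mL.
15715.8 + 3200.00 ≈ 18900 mL.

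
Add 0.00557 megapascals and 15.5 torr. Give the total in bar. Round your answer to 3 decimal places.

0.076 bar

0.00557 MPa = 0.0557000 bar and 15.5 torr = 0.0206650 bar.
0.0557000 + 0.0206650 ≈ 0.076 bar.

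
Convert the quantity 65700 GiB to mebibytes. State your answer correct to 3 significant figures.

1 GiB = 1024.00 MiB.
Then 65700 × 1024.00 ≈ 6.73e+7 MiB.

6.73e+7 mebibytes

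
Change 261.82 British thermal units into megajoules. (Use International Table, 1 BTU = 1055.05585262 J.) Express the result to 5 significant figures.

1 British thermal unit = 0.001055056 MJ.
Then 261.82 × 0.001055056 ≈ 0.27623 MJ.

0.27623 MJ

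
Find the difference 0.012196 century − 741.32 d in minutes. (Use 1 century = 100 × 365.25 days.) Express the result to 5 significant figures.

-426040 minutes

0.012196 century = 641461 min and 741.32 d = 1.06750 × 10^6 min.
641461 − 1.06750 × 10^6 ≈ -426040 min.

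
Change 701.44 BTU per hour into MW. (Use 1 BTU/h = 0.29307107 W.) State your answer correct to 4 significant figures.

0.0002056 MW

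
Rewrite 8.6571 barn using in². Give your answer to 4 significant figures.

1.342e-24 in²

1 barn = 1.55000e-25 in².
8.6571 × 1.55000e-25 ≈ 1.342e-24 in².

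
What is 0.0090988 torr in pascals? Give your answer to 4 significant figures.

1 torr = 133.322 pascals.
0.0090988 × 133.322 ≈ 1.213 Pa.

1.213 Pa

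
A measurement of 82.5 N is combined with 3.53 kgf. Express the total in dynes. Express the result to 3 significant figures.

1.17e+7 dyn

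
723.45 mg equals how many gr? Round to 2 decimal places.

1 mg = 0.0154324 gr.
723.45 × 0.0154324 ≈ 11.16 gr.

11.16 grains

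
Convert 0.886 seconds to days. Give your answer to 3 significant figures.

1 s = 1.15741 × 10^-5 days.
Then 0.886 × 1.15741 × 10^-5 ≈ 1.03 × 10^-5 d.

1.03 × 10^-5 d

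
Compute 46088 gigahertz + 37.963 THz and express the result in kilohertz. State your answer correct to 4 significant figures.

46088 GHz = 4.60880e+10 kHz and 37.963 THz = 3.79630e+10 kHz.
4.60880e+10 + 3.79630e+10 ≈ 8.405e+10 kHz.

8.405e+10 kilohertz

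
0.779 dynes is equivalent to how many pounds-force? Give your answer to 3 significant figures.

1.75e-6 lbf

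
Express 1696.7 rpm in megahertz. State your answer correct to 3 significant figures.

2.83e-5 megahertz

1 rpm = 1.66667e-8 megahertz.
Then 1696.7 × 1.66667e-8 ≈ 2.83e-5 MHz.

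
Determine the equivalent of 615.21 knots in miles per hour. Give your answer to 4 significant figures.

1 knot = 1.15078 miles per hour.
Thus 615.21 × 1.15078 ≈ 708.0 mph.

708.0 miles per hour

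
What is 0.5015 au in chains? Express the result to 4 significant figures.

1 au = 7.43646 × 10^9 chains.
So 0.5015 × 7.43646 × 10^9 ≈ 3.729 × 10^9 chain.

3.729 × 10^9 chain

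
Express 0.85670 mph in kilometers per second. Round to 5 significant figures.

0.00038298 km/s

1 mph = 0.000447040 km/s.
So 0.85670 × 0.000447040 ≈ 0.00038298 km/s.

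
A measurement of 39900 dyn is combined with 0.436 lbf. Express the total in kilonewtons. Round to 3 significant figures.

0.00234 kN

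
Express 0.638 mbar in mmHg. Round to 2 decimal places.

1 mbar = 0.750062 millimeters of mercury.
Thus 0.638 × 0.750062 ≈ 0.48 mmHg.

0.48 mmHg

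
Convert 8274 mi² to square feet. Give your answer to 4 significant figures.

1 square mile = 2.78784e+7 ft².
Thus 8274 × 2.78784e+7 ≈ 2.307e+11 ft².

2.307e+11 square feet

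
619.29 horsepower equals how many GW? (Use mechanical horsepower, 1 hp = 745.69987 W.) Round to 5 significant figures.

0.00046180 GW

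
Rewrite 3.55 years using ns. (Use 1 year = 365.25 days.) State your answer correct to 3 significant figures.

1 yr = 3.15576e+16 nanoseconds.
3.55 × 3.15576e+16 ≈ 1.12e+17 ns.

1.12e+17 ns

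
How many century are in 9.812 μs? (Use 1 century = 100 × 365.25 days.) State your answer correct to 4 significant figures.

1 microsecond = 3.16881e-16 centuries.
So 9.812 × 3.16881e-16 ≈ 3.109e-15 century.

3.109e-15 centuries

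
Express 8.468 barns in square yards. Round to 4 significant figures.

1 barn = 1.19599 × 10^-28 yd².
So 8.468 × 1.19599 × 10^-28 ≈ 1.013 × 10^-27 yd².

1.013 × 10^-27 yd²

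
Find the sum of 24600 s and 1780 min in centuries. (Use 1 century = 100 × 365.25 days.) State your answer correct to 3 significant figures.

24600 s = 7.79527 × 10^-6 century and 1780 min = 3.38429 × 10^-5 century.
7.79527 × 10^-6 + 3.38429 × 10^-5 ≈ 4.16 × 10^-5 century.

4.16 × 10^-5 centuries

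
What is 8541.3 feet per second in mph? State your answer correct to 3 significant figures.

1 foot per second = 0.681818 miles per hour.
So 8541.3 × 0.681818 ≈ 5820 mph.

5820 mph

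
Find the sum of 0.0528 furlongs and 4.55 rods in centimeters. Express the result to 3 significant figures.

0.0528 furlong = 1062.17 cm and 4.55 rod = 2288.29 cm.
1062.17 + 2288.29 ≈ 3350 cm.

3350 cm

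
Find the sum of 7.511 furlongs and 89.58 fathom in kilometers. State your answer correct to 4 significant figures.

1.675 km

7.511 furlong = 1.51097 km and 89.58 fathom = 0.163824 km.
1.51097 + 0.163824 ≈ 1.675 km.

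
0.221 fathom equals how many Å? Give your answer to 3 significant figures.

4.04 × 10^9 angstroms

1 fathom = 1.82880 × 10^10 Å.
0.221 × 1.82880 × 10^10 ≈ 4.04 × 10^9 Å.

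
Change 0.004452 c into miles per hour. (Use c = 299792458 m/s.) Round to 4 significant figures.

2.986 × 10^6 mph

1 c = 6.70617 × 10^8 mph.
Then 0.004452 × 6.70617 × 10^8 ≈ 2.986 × 10^6 mph.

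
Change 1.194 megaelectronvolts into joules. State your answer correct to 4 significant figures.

1 MeV = 1.60218e-13 J.
Then 1.194 × 1.60218e-13 ≈ 1.913e-13 J.

1.913e-13 joules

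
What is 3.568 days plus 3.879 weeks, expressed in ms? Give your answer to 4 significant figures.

3.568 d = 3.08275 × 10^8 ms and 3.879 wk = 2.34602 × 10^9 ms.
3.08275 × 10^8 + 2.34602 × 10^9 ≈ 2.654 × 10^9 ms.

2.654 × 10^9 ms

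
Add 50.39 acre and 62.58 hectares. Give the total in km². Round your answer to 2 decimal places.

0.83 square kilometers

50.39 acre = 0.203921 km² and 62.58 ha = 0.625800 km².
0.203921 + 0.625800 ≈ 0.83 km².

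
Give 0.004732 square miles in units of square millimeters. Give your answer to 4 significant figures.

1 square mile = 2.58999e+12 mm².
Thus 0.004732 × 2.58999e+12 ≈ 1.226e+10 mm².

1.226e+10 square millimeters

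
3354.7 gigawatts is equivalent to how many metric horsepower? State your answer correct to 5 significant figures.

4.5611e+9 PS

1 gigawatt = 1.35962e+6 PS.
Then 3354.7 × 1.35962e+6 ≈ 4.5611e+9 PS.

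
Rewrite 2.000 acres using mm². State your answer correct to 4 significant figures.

8.094e+9 mm²

1 acre = 4.04686e+9 square millimeters.
Then 2.000 × 4.04686e+9 ≈ 8.094e+9 mm².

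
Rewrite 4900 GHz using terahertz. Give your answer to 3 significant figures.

4.90 THz

1 GHz = 0.00100000 terahertz.
Then 4900 × 0.00100000 ≈ 4.90 THz.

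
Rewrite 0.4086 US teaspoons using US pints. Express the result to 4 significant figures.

1 US teaspoon = 0.0104167 US pt.
So 0.4086 × 0.0104167 ≈ 0.004256 US pt.

0.004256 US pints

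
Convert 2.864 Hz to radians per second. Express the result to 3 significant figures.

1 hertz = 6.28319 radians per second.
Then 2.864 × 6.28319 ≈ 18.0 rad/s.

18.0 rad/s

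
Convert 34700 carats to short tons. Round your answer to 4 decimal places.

0.0077 short ton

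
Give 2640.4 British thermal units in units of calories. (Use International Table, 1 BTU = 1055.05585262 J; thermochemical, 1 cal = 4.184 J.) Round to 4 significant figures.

665800 cal

1 BTU = 252.164 cal.
Then 2640.4 × 252.164 ≈ 665800 cal.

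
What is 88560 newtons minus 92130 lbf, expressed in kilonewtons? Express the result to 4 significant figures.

88560 N = 88.5600 kN and 92130 lbf = 409.815 kN.
88.5600 − 409.815 ≈ -321.3 kN.

-321.3 kN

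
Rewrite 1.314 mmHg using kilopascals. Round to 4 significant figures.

0.1752 kPa

1 mmHg = 0.133322 kPa.
Then 1.314 × 0.133322 ≈ 0.1752 kPa.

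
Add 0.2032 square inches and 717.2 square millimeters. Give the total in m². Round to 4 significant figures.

0.0008483 m²

0.2032 in² = 0.000131097 m² and 717.2 mm² = 0.000717200 m².
0.000131097 + 0.000717200 ≈ 0.0008483 m².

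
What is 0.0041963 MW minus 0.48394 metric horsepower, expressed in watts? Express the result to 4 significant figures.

0.0041963 MW = 4196.30 W and 0.48394 PS = 355.937 W.
4196.30 − 355.937 ≈ 3840 W.

3840 watts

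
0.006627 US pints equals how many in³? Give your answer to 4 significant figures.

0.1914 in³

1 US pint = 28.8750 cubic inches.
So 0.006627 × 28.8750 ≈ 0.1914 in³.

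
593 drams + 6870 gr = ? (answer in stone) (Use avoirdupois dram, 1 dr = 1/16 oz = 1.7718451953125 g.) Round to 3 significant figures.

0.236 st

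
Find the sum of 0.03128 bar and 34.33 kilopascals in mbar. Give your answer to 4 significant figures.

374.6 mbar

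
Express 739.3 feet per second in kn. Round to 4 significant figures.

1 foot per second = 0.592484 knots.
739.3 × 0.592484 ≈ 438.0 kn.

438.0 knots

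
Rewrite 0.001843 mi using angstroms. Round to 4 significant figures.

2.966 × 10^10 Å

1 mi = 1.60934 × 10^13 Å.
Then 0.001843 × 1.60934 × 10^13 ≈ 2.966 × 10^10 Å.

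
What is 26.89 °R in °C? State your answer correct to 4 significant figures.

-258.2 degrees Celsius

°R = (°C + 273.15) × 9/5.
Applying the formula gives -258.2 °C.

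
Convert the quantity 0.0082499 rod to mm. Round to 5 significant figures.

41.490 mm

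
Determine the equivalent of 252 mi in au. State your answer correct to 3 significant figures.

2.71 × 10^-6 au

1 mi = 1.07578 × 10^-8 au.
Then 252 × 1.07578 × 10^-8 ≈ 2.71 × 10^-6 au.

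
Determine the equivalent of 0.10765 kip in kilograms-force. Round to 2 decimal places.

1 kip = 453.592 kilograms-force.
Thus 0.10765 × 453.592 ≈ 48.83 kgf.

48.83 kgf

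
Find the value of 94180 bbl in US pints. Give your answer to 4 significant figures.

3.164e+7 US pt

1 oil barrel = 336.000 US pt.
Then 94180 × 336.000 ≈ 3.164e+7 US pt.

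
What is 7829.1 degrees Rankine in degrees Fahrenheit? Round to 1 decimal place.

°R = °F + 459.67.
Applying the formula gives 7369.4 °F.

7369.4 °F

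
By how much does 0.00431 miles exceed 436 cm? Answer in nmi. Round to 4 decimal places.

0.00431 mi = 0.00374529 nmi and 436 cm = 0.00235421 nmi.
0.00374529 − 0.00235421 ≈ 0.0014 nmi.

0.0014 nmi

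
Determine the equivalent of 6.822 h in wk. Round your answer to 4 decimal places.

0.0406 wk

1 h = 0.00595238 wk.
Thus 6.822 × 0.00595238 ≈ 0.0406 wk.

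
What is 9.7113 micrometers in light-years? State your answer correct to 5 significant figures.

1.0265e-21 light-years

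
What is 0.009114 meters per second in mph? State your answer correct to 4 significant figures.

0.02039 mph

1 meter per second = 2.23694 mph.
Then 0.009114 × 2.23694 ≈ 0.02039 mph.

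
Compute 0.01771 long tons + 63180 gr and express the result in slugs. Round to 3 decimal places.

0.01771 long ton = 1.23299 slug and 63180 gr = 0.280528 slug.
1.23299 + 0.280528 ≈ 1.514 slug.

1.514 slug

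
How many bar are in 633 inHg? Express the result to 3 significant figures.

1 inHg = 0.0338639 bar.
Thus 633 × 0.0338639 ≈ 21.4 bar.

21.4 bar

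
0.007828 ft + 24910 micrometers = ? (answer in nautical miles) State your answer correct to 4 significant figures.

0.007828 ft = 1.28832 × 10^-6 nmi and 24910 μm = 1.34503 × 10^-5 nmi.
1.28832 × 10^-6 + 1.34503 × 10^-5 ≈ 1.474 × 10^-5 nmi.

1.474 × 10^-5 nmi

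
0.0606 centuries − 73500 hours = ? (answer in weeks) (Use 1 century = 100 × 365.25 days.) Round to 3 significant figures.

-121 weeks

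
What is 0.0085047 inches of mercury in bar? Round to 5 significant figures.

0.00028800 bar

1 inch of mercury = 0.0338639 bar.
Thus 0.0085047 × 0.0338639 ≈ 0.00028800 bar.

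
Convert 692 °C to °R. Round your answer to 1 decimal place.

1737.3 °R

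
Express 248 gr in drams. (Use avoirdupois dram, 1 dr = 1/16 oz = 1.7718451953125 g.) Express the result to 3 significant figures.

9.07 dr

1 grain = 0.0365714 drams.
So 248 × 0.0365714 ≈ 9.07 dr.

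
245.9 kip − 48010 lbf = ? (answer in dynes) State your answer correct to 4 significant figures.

8.803e+10 dyn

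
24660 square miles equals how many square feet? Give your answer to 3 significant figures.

6.87e+11 square feet

1 mi² = 2.78784e+7 ft².
24660 × 2.78784e+7 ≈ 6.87e+11 ft².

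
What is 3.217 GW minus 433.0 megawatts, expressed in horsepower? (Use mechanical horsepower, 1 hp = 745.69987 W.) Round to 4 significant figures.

3.733 × 10^6 hp

3.217 GW = 4.31407 × 10^6 hp and 433.0 MW = 580663 hp.
4.31407 × 10^6 − 580663 ≈ 3.733 × 10^6 hp.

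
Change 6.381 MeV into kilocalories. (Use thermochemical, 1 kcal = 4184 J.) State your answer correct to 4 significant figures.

2.443 × 10^-16 kcal

1 MeV = 3.82929 × 10^-17 kilocalories.
So 6.381 × 3.82929 × 10^-17 ≈ 2.443 × 10^-16 kcal.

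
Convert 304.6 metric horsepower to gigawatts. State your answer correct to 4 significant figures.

0.0002240 GW

1 PS = 7.35499e-7 GW.
So 304.6 × 7.35499e-7 ≈ 0.0002240 GW.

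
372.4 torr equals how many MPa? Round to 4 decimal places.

0.0496 MPa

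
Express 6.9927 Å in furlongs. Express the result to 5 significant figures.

1 Å = 4.9709695e-13 furlong.
Then 6.9927 × 4.9709695e-13 ≈ 3.4760e-12 furlong.

3.4760e-12 furlong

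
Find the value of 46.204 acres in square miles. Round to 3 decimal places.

1 acre = 0.00156250 mi².
Thus 46.204 × 0.00156250 ≈ 0.072 mi².

0.072 mi²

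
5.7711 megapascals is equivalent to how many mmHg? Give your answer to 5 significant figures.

43287 mmHg

1 megapascal = 7500.62 mmHg.
Thus 5.7711 × 7500.62 ≈ 43287 mmHg.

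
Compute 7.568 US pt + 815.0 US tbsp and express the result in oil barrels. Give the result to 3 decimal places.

7.568 US pt = 0.0225238 bbl and 815.0 US tbsp = 0.0757999 bbl.
0.0225238 + 0.0757999 ≈ 0.098 bbl.

0.098 bbl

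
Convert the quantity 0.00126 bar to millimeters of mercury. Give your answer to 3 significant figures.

1 bar = 750.062 mmHg.
0.00126 × 750.062 ≈ 0.945 mmHg.

0.945 millimeters of mercury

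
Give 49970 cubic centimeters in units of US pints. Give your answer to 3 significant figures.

106 US pt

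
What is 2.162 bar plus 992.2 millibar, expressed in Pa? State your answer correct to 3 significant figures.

2.162 bar = 216200 Pa and 992.2 mbar = 99220.0 Pa.
216200 + 99220.0 ≈ 315000 Pa.

315000 Pa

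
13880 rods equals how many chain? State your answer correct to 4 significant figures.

1 rod = 0.250000 chains.
Then 13880 × 0.250000 ≈ 3470 chain.

3470 chain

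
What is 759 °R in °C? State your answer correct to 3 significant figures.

149 °C

°R = (°C + 273.15) × 9/5.
Applying the formula gives 149 °C.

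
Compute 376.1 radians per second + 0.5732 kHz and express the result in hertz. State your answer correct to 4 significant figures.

633.1 Hz

376.1 rad/s = 59.8582 Hz and 0.5732 kHz = 573.200 Hz.
59.8582 + 573.200 ≈ 633.1 Hz.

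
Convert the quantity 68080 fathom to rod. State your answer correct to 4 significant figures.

1 fathom = 0.363636 rod.
68080 × 0.363636 ≈ 24760 rod.

24760 rods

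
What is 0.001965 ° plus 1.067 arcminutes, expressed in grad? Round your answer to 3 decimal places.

0.001965 ° = 0.00218333 grad and 1.067 arcmin = 0.0197593 grad.
0.00218333 + 0.0197593 ≈ 0.022 grad.

0.022 gradians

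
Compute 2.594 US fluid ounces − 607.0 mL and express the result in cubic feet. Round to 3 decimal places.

2.594 US fl oz = 0.00270912 ft³ and 607.0 mL = 0.0214360 ft³.
0.00270912 − 0.0214360 ≈ -0.019 ft³.

-0.019 ft³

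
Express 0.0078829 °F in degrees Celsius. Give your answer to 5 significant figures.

°C = (°F − 32) × 5/9.
Applying the formula gives -17.773 °C.

-17.773 °C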